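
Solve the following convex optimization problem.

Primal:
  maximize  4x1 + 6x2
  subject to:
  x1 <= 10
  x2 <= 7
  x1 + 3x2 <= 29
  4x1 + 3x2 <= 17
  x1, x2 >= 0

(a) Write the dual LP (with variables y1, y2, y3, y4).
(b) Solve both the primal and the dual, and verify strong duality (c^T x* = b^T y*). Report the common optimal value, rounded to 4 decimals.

The standard primal-dual pair for 'max c^T x s.t. A x <= b, x >= 0' is:
  Dual:  min b^T y  s.t.  A^T y >= c,  y >= 0.

So the dual LP is:
  minimize  10y1 + 7y2 + 29y3 + 17y4
  subject to:
    y1 + y3 + 4y4 >= 4
    y2 + 3y3 + 3y4 >= 6
    y1, y2, y3, y4 >= 0

Solving the primal: x* = (0, 5.6667).
  primal value c^T x* = 34.
Solving the dual: y* = (0, 0, 0, 2).
  dual value b^T y* = 34.
Strong duality: c^T x* = b^T y*. Confirmed.

34


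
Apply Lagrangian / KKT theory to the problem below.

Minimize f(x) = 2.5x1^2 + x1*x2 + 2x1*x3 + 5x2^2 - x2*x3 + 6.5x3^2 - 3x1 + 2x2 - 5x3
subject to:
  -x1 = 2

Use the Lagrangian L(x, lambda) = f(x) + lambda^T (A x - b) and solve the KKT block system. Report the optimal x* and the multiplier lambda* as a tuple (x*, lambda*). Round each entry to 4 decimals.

Form the Lagrangian:
  L(x, lambda) = (1/2) x^T Q x + c^T x + lambda^T (A x - b)
Stationarity (grad_x L = 0): Q x + c + A^T lambda = 0.
Primal feasibility: A x = b.

This gives the KKT block system:
  [ Q   A^T ] [ x     ]   [-c ]
  [ A    0  ] [ lambda ] = [ b ]

Solving the linear system:
  x*      = (-2, 0.0698, 0.6977)
  lambda* = (-11.5349)
  f(x*)   = 12.8605

x* = (-2, 0.0698, 0.6977), lambda* = (-11.5349)


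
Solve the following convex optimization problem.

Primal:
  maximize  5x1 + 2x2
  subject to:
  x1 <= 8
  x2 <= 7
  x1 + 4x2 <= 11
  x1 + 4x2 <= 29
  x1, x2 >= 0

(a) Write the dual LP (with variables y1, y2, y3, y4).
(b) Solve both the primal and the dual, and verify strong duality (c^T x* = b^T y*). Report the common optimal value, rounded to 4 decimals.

The standard primal-dual pair for 'max c^T x s.t. A x <= b, x >= 0' is:
  Dual:  min b^T y  s.t.  A^T y >= c,  y >= 0.

So the dual LP is:
  minimize  8y1 + 7y2 + 11y3 + 29y4
  subject to:
    y1 + y3 + y4 >= 5
    y2 + 4y3 + 4y4 >= 2
    y1, y2, y3, y4 >= 0

Solving the primal: x* = (8, 0.75).
  primal value c^T x* = 41.5.
Solving the dual: y* = (4.5, 0, 0.5, 0).
  dual value b^T y* = 41.5.
Strong duality: c^T x* = b^T y*. Confirmed.

41.5


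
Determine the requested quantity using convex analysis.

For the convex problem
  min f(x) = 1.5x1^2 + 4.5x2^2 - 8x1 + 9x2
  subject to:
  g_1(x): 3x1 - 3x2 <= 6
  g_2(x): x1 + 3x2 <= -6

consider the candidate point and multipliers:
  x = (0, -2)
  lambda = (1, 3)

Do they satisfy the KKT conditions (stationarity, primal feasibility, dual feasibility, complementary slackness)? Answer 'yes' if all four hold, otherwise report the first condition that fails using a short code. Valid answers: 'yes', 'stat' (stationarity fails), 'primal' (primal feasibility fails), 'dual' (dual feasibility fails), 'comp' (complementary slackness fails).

Gradient of f: grad f(x) = Q x + c = (-8, -9)
Constraint values g_i(x) = a_i^T x - b_i:
  g_1((0, -2)) = 0
  g_2((0, -2)) = 0
Stationarity residual: grad f(x) + sum_i lambda_i a_i = (-2, -3)
  -> stationarity FAILS
Primal feasibility (all g_i <= 0): OK
Dual feasibility (all lambda_i >= 0): OK
Complementary slackness (lambda_i * g_i(x) = 0 for all i): OK

Verdict: the first failing condition is stationarity -> stat.

stat


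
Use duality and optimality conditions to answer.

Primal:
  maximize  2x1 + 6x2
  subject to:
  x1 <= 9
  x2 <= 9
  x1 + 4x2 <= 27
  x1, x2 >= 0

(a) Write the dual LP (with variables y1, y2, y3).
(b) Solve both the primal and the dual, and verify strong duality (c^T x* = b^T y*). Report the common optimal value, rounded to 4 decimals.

The standard primal-dual pair for 'max c^T x s.t. A x <= b, x >= 0' is:
  Dual:  min b^T y  s.t.  A^T y >= c,  y >= 0.

So the dual LP is:
  minimize  9y1 + 9y2 + 27y3
  subject to:
    y1 + y3 >= 2
    y2 + 4y3 >= 6
    y1, y2, y3 >= 0

Solving the primal: x* = (9, 4.5).
  primal value c^T x* = 45.
Solving the dual: y* = (0.5, 0, 1.5).
  dual value b^T y* = 45.
Strong duality: c^T x* = b^T y*. Confirmed.

45


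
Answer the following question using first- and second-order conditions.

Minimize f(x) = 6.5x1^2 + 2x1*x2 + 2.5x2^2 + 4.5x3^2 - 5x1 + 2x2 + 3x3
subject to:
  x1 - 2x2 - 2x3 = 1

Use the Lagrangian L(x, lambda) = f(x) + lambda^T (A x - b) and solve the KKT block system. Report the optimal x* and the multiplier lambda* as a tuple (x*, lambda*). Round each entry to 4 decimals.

Form the Lagrangian:
  L(x, lambda) = (1/2) x^T Q x + c^T x + lambda^T (A x - b)
Stationarity (grad_x L = 0): Q x + c + A^T lambda = 0.
Primal feasibility: A x = b.

This gives the KKT block system:
  [ Q   A^T ] [ x     ]   [-c ]
  [ A    0  ] [ lambda ] = [ b ]

Solving the linear system:
  x*      = (0.3462, -0.1882, -0.1387)
  lambda* = (0.8758)
  f(x*)   = -1.6996

x* = (0.3462, -0.1882, -0.1387), lambda* = (0.8758)


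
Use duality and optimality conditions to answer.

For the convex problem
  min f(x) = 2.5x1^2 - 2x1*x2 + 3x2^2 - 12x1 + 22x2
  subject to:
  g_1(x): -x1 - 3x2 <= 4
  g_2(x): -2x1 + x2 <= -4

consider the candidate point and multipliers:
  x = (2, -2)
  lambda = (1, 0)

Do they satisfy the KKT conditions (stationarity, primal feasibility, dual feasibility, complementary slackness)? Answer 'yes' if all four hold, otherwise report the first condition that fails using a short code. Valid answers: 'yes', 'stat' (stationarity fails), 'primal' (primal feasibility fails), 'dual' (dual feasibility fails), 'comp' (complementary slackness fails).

Gradient of f: grad f(x) = Q x + c = (2, 6)
Constraint values g_i(x) = a_i^T x - b_i:
  g_1((2, -2)) = 0
  g_2((2, -2)) = -2
Stationarity residual: grad f(x) + sum_i lambda_i a_i = (1, 3)
  -> stationarity FAILS
Primal feasibility (all g_i <= 0): OK
Dual feasibility (all lambda_i >= 0): OK
Complementary slackness (lambda_i * g_i(x) = 0 for all i): OK

Verdict: the first failing condition is stationarity -> stat.

stat


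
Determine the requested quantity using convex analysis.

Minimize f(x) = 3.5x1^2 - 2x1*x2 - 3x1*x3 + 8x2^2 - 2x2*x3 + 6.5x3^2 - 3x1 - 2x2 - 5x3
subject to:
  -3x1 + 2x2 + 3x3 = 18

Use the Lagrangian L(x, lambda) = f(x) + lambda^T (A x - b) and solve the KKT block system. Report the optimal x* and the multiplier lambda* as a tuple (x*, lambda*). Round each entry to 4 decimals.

Form the Lagrangian:
  L(x, lambda) = (1/2) x^T Q x + c^T x + lambda^T (A x - b)
Stationarity (grad_x L = 0): Q x + c + A^T lambda = 0.
Primal feasibility: A x = b.

This gives the KKT block system:
  [ Q   A^T ] [ x     ]   [-c ]
  [ A    0  ] [ lambda ] = [ b ]

Solving the linear system:
  x*      = (-2.6381, 1.4125, 2.4202)
  lambda* = (-10.5175)
  f(x*)   = 91.1518

x* = (-2.6381, 1.4125, 2.4202), lambda* = (-10.5175)


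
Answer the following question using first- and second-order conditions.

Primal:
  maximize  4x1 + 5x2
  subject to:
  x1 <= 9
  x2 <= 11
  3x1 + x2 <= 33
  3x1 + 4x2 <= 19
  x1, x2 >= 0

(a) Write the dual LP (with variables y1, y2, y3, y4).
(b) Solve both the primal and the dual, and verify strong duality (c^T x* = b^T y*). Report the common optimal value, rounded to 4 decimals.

The standard primal-dual pair for 'max c^T x s.t. A x <= b, x >= 0' is:
  Dual:  min b^T y  s.t.  A^T y >= c,  y >= 0.

So the dual LP is:
  minimize  9y1 + 11y2 + 33y3 + 19y4
  subject to:
    y1 + 3y3 + 3y4 >= 4
    y2 + y3 + 4y4 >= 5
    y1, y2, y3, y4 >= 0

Solving the primal: x* = (6.3333, 0).
  primal value c^T x* = 25.3333.
Solving the dual: y* = (0, 0, 0, 1.3333).
  dual value b^T y* = 25.3333.
Strong duality: c^T x* = b^T y*. Confirmed.

25.3333


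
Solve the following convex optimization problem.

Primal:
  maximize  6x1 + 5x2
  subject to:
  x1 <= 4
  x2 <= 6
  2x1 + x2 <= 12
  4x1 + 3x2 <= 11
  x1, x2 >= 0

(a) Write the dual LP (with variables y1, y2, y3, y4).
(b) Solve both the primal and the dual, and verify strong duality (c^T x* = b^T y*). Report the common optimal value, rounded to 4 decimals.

The standard primal-dual pair for 'max c^T x s.t. A x <= b, x >= 0' is:
  Dual:  min b^T y  s.t.  A^T y >= c,  y >= 0.

So the dual LP is:
  minimize  4y1 + 6y2 + 12y3 + 11y4
  subject to:
    y1 + 2y3 + 4y4 >= 6
    y2 + y3 + 3y4 >= 5
    y1, y2, y3, y4 >= 0

Solving the primal: x* = (0, 3.6667).
  primal value c^T x* = 18.3333.
Solving the dual: y* = (0, 0, 0, 1.6667).
  dual value b^T y* = 18.3333.
Strong duality: c^T x* = b^T y*. Confirmed.

18.3333


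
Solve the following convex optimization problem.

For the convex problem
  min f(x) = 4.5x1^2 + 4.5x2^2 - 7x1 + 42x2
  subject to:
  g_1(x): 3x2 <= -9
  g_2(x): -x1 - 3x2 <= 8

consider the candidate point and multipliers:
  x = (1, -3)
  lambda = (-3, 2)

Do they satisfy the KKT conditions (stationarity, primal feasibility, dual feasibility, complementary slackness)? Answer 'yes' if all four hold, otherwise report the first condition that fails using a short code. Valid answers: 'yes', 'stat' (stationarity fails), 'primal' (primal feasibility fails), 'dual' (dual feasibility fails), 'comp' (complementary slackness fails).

Gradient of f: grad f(x) = Q x + c = (2, 15)
Constraint values g_i(x) = a_i^T x - b_i:
  g_1((1, -3)) = 0
  g_2((1, -3)) = 0
Stationarity residual: grad f(x) + sum_i lambda_i a_i = (0, 0)
  -> stationarity OK
Primal feasibility (all g_i <= 0): OK
Dual feasibility (all lambda_i >= 0): FAILS
Complementary slackness (lambda_i * g_i(x) = 0 for all i): OK

Verdict: the first failing condition is dual_feasibility -> dual.

dual


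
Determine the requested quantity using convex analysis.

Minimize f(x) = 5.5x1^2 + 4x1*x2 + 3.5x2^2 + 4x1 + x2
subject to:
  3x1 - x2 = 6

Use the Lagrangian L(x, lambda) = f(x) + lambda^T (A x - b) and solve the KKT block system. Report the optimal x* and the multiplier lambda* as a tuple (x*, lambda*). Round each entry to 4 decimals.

Form the Lagrangian:
  L(x, lambda) = (1/2) x^T Q x + c^T x + lambda^T (A x - b)
Stationarity (grad_x L = 0): Q x + c + A^T lambda = 0.
Primal feasibility: A x = b.

This gives the KKT block system:
  [ Q   A^T ] [ x     ]   [-c ]
  [ A    0  ] [ lambda ] = [ b ]

Solving the linear system:
  x*      = (1.4592, -1.6224)
  lambda* = (-4.5204)
  f(x*)   = 15.6684

x* = (1.4592, -1.6224), lambda* = (-4.5204)


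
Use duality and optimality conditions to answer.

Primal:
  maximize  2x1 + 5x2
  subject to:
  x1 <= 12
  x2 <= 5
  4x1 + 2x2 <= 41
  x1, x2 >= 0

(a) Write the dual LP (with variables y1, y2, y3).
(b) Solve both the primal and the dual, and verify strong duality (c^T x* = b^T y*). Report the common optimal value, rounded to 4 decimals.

The standard primal-dual pair for 'max c^T x s.t. A x <= b, x >= 0' is:
  Dual:  min b^T y  s.t.  A^T y >= c,  y >= 0.

So the dual LP is:
  minimize  12y1 + 5y2 + 41y3
  subject to:
    y1 + 4y3 >= 2
    y2 + 2y3 >= 5
    y1, y2, y3 >= 0

Solving the primal: x* = (7.75, 5).
  primal value c^T x* = 40.5.
Solving the dual: y* = (0, 4, 0.5).
  dual value b^T y* = 40.5.
Strong duality: c^T x* = b^T y*. Confirmed.

40.5


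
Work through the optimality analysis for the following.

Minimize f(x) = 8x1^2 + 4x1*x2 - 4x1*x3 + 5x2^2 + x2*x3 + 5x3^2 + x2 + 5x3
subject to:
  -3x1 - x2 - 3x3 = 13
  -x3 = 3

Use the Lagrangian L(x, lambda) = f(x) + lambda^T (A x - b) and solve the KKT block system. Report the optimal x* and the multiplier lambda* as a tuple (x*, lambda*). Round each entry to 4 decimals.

Form the Lagrangian:
  L(x, lambda) = (1/2) x^T Q x + c^T x + lambda^T (A x - b)
Stationarity (grad_x L = 0): Q x + c + A^T lambda = 0.
Primal feasibility: A x = b.

This gives the KKT block system:
  [ Q   A^T ] [ x     ]   [-c ]
  [ A    0  ] [ lambda ] = [ b ]

Solving the linear system:
  x*      = (-1.4878, 0.4634, -3)
  lambda* = (-3.3171, -8.6341)
  f(x*)   = 27.2439

x* = (-1.4878, 0.4634, -3), lambda* = (-3.3171, -8.6341)


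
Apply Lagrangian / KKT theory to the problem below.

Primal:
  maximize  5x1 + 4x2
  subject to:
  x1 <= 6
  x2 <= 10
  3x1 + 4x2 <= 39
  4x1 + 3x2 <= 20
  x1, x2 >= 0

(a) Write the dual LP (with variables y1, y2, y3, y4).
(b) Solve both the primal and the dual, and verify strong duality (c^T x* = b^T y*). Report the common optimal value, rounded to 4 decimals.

The standard primal-dual pair for 'max c^T x s.t. A x <= b, x >= 0' is:
  Dual:  min b^T y  s.t.  A^T y >= c,  y >= 0.

So the dual LP is:
  minimize  6y1 + 10y2 + 39y3 + 20y4
  subject to:
    y1 + 3y3 + 4y4 >= 5
    y2 + 4y3 + 3y4 >= 4
    y1, y2, y3, y4 >= 0

Solving the primal: x* = (0, 6.6667).
  primal value c^T x* = 26.6667.
Solving the dual: y* = (0, 0, 0, 1.3333).
  dual value b^T y* = 26.6667.
Strong duality: c^T x* = b^T y*. Confirmed.

26.6667


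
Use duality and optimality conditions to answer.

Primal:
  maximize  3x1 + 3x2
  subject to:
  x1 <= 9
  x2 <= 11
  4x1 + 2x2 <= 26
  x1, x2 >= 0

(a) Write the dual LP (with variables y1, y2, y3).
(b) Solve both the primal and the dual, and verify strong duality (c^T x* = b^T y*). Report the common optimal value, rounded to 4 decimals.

The standard primal-dual pair for 'max c^T x s.t. A x <= b, x >= 0' is:
  Dual:  min b^T y  s.t.  A^T y >= c,  y >= 0.

So the dual LP is:
  minimize  9y1 + 11y2 + 26y3
  subject to:
    y1 + 4y3 >= 3
    y2 + 2y3 >= 3
    y1, y2, y3 >= 0

Solving the primal: x* = (1, 11).
  primal value c^T x* = 36.
Solving the dual: y* = (0, 1.5, 0.75).
  dual value b^T y* = 36.
Strong duality: c^T x* = b^T y*. Confirmed.

36


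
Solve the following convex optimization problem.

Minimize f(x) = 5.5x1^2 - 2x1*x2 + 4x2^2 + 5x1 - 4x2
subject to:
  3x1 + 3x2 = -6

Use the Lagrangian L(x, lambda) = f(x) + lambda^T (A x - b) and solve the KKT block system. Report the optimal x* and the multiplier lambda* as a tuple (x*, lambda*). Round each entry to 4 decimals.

Form the Lagrangian:
  L(x, lambda) = (1/2) x^T Q x + c^T x + lambda^T (A x - b)
Stationarity (grad_x L = 0): Q x + c + A^T lambda = 0.
Primal feasibility: A x = b.

This gives the KKT block system:
  [ Q   A^T ] [ x     ]   [-c ]
  [ A    0  ] [ lambda ] = [ b ]

Solving the linear system:
  x*      = (-1.2609, -0.7391)
  lambda* = (2.4638)
  f(x*)   = 5.7174

x* = (-1.2609, -0.7391), lambda* = (2.4638)


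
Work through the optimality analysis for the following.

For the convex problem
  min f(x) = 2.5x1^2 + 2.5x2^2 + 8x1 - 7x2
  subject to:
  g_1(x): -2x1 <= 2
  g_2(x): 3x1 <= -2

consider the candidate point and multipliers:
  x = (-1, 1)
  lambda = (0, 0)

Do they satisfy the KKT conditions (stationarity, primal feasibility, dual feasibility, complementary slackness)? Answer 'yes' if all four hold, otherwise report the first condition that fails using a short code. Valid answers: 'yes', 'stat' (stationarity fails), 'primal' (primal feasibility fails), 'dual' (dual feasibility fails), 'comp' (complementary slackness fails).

Gradient of f: grad f(x) = Q x + c = (3, -2)
Constraint values g_i(x) = a_i^T x - b_i:
  g_1((-1, 1)) = 0
  g_2((-1, 1)) = -1
Stationarity residual: grad f(x) + sum_i lambda_i a_i = (3, -2)
  -> stationarity FAILS
Primal feasibility (all g_i <= 0): OK
Dual feasibility (all lambda_i >= 0): OK
Complementary slackness (lambda_i * g_i(x) = 0 for all i): OK

Verdict: the first failing condition is stationarity -> stat.

stat


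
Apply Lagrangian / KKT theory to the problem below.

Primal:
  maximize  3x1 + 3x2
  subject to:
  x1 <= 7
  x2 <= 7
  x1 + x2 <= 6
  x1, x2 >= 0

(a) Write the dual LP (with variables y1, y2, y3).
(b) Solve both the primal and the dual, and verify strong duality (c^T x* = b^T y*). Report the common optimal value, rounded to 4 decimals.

The standard primal-dual pair for 'max c^T x s.t. A x <= b, x >= 0' is:
  Dual:  min b^T y  s.t.  A^T y >= c,  y >= 0.

So the dual LP is:
  minimize  7y1 + 7y2 + 6y3
  subject to:
    y1 + y3 >= 3
    y2 + y3 >= 3
    y1, y2, y3 >= 0

Solving the primal: x* = (6, 0).
  primal value c^T x* = 18.
Solving the dual: y* = (0, 0, 3).
  dual value b^T y* = 18.
Strong duality: c^T x* = b^T y*. Confirmed.

18


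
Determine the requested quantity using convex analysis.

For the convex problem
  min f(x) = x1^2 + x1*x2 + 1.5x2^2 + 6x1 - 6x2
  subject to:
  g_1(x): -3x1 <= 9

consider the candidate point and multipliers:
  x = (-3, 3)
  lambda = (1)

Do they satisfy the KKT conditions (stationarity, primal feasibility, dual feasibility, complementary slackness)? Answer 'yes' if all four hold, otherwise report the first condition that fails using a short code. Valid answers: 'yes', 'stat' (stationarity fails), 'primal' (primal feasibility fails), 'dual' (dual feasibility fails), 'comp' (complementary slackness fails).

Gradient of f: grad f(x) = Q x + c = (3, 0)
Constraint values g_i(x) = a_i^T x - b_i:
  g_1((-3, 3)) = 0
Stationarity residual: grad f(x) + sum_i lambda_i a_i = (0, 0)
  -> stationarity OK
Primal feasibility (all g_i <= 0): OK
Dual feasibility (all lambda_i >= 0): OK
Complementary slackness (lambda_i * g_i(x) = 0 for all i): OK

Verdict: yes, KKT holds.

yes


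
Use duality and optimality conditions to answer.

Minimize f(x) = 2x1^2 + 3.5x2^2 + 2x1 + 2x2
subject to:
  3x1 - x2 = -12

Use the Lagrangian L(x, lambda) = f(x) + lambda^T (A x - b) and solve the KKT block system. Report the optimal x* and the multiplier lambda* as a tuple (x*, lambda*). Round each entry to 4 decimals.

Form the Lagrangian:
  L(x, lambda) = (1/2) x^T Q x + c^T x + lambda^T (A x - b)
Stationarity (grad_x L = 0): Q x + c + A^T lambda = 0.
Primal feasibility: A x = b.

This gives the KKT block system:
  [ Q   A^T ] [ x     ]   [-c ]
  [ A    0  ] [ lambda ] = [ b ]

Solving the linear system:
  x*      = (-3.8806, 0.3582)
  lambda* = (4.5075)
  f(x*)   = 23.5224

x* = (-3.8806, 0.3582), lambda* = (4.5075)


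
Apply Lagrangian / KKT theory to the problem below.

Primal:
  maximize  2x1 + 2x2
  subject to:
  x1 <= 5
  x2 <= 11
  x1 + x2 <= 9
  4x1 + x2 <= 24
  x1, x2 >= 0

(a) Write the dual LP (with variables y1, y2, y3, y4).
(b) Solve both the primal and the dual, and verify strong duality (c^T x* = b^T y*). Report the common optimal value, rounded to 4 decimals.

The standard primal-dual pair for 'max c^T x s.t. A x <= b, x >= 0' is:
  Dual:  min b^T y  s.t.  A^T y >= c,  y >= 0.

So the dual LP is:
  minimize  5y1 + 11y2 + 9y3 + 24y4
  subject to:
    y1 + y3 + 4y4 >= 2
    y2 + y3 + y4 >= 2
    y1, y2, y3, y4 >= 0

Solving the primal: x* = (5, 4).
  primal value c^T x* = 18.
Solving the dual: y* = (0, 0, 2, 0).
  dual value b^T y* = 18.
Strong duality: c^T x* = b^T y*. Confirmed.

18


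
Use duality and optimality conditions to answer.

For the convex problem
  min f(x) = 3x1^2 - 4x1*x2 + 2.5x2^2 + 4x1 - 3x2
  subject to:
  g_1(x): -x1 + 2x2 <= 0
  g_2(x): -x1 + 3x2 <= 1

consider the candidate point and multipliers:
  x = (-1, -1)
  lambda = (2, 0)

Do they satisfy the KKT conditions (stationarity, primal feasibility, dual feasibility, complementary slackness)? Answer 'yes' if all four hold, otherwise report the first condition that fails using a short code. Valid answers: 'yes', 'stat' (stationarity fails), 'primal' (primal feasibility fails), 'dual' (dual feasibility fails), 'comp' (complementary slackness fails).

Gradient of f: grad f(x) = Q x + c = (2, -4)
Constraint values g_i(x) = a_i^T x - b_i:
  g_1((-1, -1)) = -1
  g_2((-1, -1)) = -3
Stationarity residual: grad f(x) + sum_i lambda_i a_i = (0, 0)
  -> stationarity OK
Primal feasibility (all g_i <= 0): OK
Dual feasibility (all lambda_i >= 0): OK
Complementary slackness (lambda_i * g_i(x) = 0 for all i): FAILS

Verdict: the first failing condition is complementary_slackness -> comp.

comp


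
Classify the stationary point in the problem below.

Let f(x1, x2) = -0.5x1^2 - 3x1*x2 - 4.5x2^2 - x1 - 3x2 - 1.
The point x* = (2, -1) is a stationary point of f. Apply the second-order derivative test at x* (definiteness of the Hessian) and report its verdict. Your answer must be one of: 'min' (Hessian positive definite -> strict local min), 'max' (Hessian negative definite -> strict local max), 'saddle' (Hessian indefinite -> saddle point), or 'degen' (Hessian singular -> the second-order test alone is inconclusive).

Compute the Hessian H = grad^2 f:
  H = [[-1, -3], [-3, -9]]
Verify stationarity: grad f(x*) = H x* + g = (0, 0).
Eigenvalues of H: -10, 0.
H has a zero eigenvalue (singular; negative semidefinite but not definite), so H is neither positive definite, negative definite, nor indefinite. The second-order test alone is inconclusive -> degen.
(Indeed, f is constant along the null direction of H through x*, so x* is not a strict local extremum.)

degen


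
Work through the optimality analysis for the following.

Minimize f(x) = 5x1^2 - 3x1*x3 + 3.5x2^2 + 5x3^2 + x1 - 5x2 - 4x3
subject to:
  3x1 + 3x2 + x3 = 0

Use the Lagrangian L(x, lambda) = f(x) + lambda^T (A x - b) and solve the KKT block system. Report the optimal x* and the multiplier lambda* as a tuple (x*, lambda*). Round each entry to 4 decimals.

Form the Lagrangian:
  L(x, lambda) = (1/2) x^T Q x + c^T x + lambda^T (A x - b)
Stationarity (grad_x L = 0): Q x + c + A^T lambda = 0.
Primal feasibility: A x = b.

This gives the KKT block system:
  [ Q   A^T ] [ x     ]   [-c ]
  [ A    0  ] [ lambda ] = [ b ]

Solving the linear system:
  x*      = (-0.3453, 0.2802, 0.1951)
  lambda* = (1.0128)
  f(x*)   = -1.2635

x* = (-0.3453, 0.2802, 0.1951), lambda* = (1.0128)


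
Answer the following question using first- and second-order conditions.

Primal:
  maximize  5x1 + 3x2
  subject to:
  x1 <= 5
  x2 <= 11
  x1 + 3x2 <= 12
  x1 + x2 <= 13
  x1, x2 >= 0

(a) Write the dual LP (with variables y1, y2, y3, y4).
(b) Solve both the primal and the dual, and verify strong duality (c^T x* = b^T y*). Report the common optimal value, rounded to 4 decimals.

The standard primal-dual pair for 'max c^T x s.t. A x <= b, x >= 0' is:
  Dual:  min b^T y  s.t.  A^T y >= c,  y >= 0.

So the dual LP is:
  minimize  5y1 + 11y2 + 12y3 + 13y4
  subject to:
    y1 + y3 + y4 >= 5
    y2 + 3y3 + y4 >= 3
    y1, y2, y3, y4 >= 0

Solving the primal: x* = (5, 2.3333).
  primal value c^T x* = 32.
Solving the dual: y* = (4, 0, 1, 0).
  dual value b^T y* = 32.
Strong duality: c^T x* = b^T y*. Confirmed.

32


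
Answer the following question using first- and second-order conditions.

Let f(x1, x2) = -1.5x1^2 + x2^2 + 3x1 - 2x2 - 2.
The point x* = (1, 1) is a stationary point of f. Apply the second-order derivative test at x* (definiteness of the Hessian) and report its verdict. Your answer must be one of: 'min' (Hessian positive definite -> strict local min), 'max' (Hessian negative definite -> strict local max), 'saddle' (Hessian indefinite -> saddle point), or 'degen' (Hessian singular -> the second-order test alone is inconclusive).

Compute the Hessian H = grad^2 f:
  H = [[-3, 0], [0, 2]]
Verify stationarity: grad f(x*) = H x* + g = (0, 0).
Eigenvalues of H: -3, 2.
Eigenvalues have mixed signs, so H is indefinite -> x* is a saddle point.

saddle


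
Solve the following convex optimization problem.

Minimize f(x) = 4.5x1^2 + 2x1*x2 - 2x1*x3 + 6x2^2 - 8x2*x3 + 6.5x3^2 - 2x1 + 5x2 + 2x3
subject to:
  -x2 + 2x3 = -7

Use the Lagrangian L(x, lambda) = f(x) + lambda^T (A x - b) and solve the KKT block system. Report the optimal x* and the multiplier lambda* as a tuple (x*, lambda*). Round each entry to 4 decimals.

Form the Lagrangian:
  L(x, lambda) = (1/2) x^T Q x + c^T x + lambda^T (A x - b)
Stationarity (grad_x L = 0): Q x + c + A^T lambda = 0.
Primal feasibility: A x = b.

This gives the KKT block system:
  [ Q   A^T ] [ x     ]   [-c ]
  [ A    0  ] [ lambda ] = [ b ]

Solving the linear system:
  x*      = (-0.3891, -1.4981, -4.249)
  lambda* = (20.2374)
  f(x*)   = 63.2257

x* = (-0.3891, -1.4981, -4.249), lambda* = (20.2374)


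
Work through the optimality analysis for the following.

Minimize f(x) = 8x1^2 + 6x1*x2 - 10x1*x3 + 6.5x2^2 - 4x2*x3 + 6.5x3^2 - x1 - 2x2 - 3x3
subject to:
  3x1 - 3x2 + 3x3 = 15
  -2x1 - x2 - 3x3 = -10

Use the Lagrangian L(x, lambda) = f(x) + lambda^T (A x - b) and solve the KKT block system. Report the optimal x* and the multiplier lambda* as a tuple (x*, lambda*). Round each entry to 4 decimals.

Form the Lagrangian:
  L(x, lambda) = (1/2) x^T Q x + c^T x + lambda^T (A x - b)
Stationarity (grad_x L = 0): Q x + c + A^T lambda = 0.
Primal feasibility: A x = b.

This gives the KKT block system:
  [ Q   A^T ] [ x     ]   [-c ]
  [ A    0  ] [ lambda ] = [ b ]

Solving the linear system:
  x*      = (2.1175, -0.7206, 2.1619)
  lambda* = (-2.3954, -0.1246)
  f(x*)   = 13.7615

x* = (2.1175, -0.7206, 2.1619), lambda* = (-2.3954, -0.1246)


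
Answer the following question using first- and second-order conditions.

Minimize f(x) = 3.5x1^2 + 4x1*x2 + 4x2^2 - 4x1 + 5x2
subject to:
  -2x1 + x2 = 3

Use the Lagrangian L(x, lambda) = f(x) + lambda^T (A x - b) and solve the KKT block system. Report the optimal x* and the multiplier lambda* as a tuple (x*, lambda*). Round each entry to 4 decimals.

Form the Lagrangian:
  L(x, lambda) = (1/2) x^T Q x + c^T x + lambda^T (A x - b)
Stationarity (grad_x L = 0): Q x + c + A^T lambda = 0.
Primal feasibility: A x = b.

This gives the KKT block system:
  [ Q   A^T ] [ x     ]   [-c ]
  [ A    0  ] [ lambda ] = [ b ]

Solving the linear system:
  x*      = (-1.2, 0.6)
  lambda* = (-5)
  f(x*)   = 11.4

x* = (-1.2, 0.6), lambda* = (-5)


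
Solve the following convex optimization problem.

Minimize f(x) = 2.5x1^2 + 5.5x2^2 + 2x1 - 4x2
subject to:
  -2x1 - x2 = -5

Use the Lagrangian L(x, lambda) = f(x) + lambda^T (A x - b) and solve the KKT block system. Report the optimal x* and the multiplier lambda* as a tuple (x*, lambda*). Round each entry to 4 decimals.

Form the Lagrangian:
  L(x, lambda) = (1/2) x^T Q x + c^T x + lambda^T (A x - b)
Stationarity (grad_x L = 0): Q x + c + A^T lambda = 0.
Primal feasibility: A x = b.

This gives the KKT block system:
  [ Q   A^T ] [ x     ]   [-c ]
  [ A    0  ] [ lambda ] = [ b ]

Solving the linear system:
  x*      = (2.0408, 0.9184)
  lambda* = (6.102)
  f(x*)   = 15.4592

x* = (2.0408, 0.9184), lambda* = (6.102)


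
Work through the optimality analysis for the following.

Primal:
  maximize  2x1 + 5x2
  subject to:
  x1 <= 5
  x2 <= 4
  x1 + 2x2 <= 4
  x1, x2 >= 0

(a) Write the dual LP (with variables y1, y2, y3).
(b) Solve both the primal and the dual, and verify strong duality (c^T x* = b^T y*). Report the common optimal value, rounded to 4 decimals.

The standard primal-dual pair for 'max c^T x s.t. A x <= b, x >= 0' is:
  Dual:  min b^T y  s.t.  A^T y >= c,  y >= 0.

So the dual LP is:
  minimize  5y1 + 4y2 + 4y3
  subject to:
    y1 + y3 >= 2
    y2 + 2y3 >= 5
    y1, y2, y3 >= 0

Solving the primal: x* = (0, 2).
  primal value c^T x* = 10.
Solving the dual: y* = (0, 0, 2.5).
  dual value b^T y* = 10.
Strong duality: c^T x* = b^T y*. Confirmed.

10


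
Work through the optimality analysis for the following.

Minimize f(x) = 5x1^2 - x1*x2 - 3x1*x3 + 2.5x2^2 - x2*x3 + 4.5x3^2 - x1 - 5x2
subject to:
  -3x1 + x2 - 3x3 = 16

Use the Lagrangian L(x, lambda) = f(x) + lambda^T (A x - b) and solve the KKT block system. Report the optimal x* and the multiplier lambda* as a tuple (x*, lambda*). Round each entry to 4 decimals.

Form the Lagrangian:
  L(x, lambda) = (1/2) x^T Q x + c^T x + lambda^T (A x - b)
Stationarity (grad_x L = 0): Q x + c + A^T lambda = 0.
Primal feasibility: A x = b.

This gives the KKT block system:
  [ Q   A^T ] [ x     ]   [-c ]
  [ A    0  ] [ lambda ] = [ b ]

Solving the linear system:
  x*      = (-2.3295, 1.1903, -2.607)
  lambda* = (-5.8883)
  f(x*)   = 45.295

x* = (-2.3295, 1.1903, -2.607), lambda* = (-5.8883)


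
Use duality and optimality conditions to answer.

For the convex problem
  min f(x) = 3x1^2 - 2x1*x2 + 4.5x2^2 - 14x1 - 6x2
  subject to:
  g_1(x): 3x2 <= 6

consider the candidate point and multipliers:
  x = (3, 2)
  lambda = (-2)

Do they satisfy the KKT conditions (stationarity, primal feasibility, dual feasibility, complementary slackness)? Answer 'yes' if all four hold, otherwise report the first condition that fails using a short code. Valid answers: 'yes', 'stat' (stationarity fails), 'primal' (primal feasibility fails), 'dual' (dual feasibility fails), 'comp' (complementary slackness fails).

Gradient of f: grad f(x) = Q x + c = (0, 6)
Constraint values g_i(x) = a_i^T x - b_i:
  g_1((3, 2)) = 0
Stationarity residual: grad f(x) + sum_i lambda_i a_i = (0, 0)
  -> stationarity OK
Primal feasibility (all g_i <= 0): OK
Dual feasibility (all lambda_i >= 0): FAILS
Complementary slackness (lambda_i * g_i(x) = 0 for all i): OK

Verdict: the first failing condition is dual_feasibility -> dual.

dual


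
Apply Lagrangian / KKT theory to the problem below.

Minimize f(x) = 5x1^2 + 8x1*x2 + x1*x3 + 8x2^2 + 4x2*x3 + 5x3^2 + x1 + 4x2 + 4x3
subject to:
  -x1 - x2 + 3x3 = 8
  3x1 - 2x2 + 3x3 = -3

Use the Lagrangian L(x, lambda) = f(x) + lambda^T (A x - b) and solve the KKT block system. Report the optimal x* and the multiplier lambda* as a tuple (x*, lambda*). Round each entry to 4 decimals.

Form the Lagrangian:
  L(x, lambda) = (1/2) x^T Q x + c^T x + lambda^T (A x - b)
Stationarity (grad_x L = 0): Q x + c + A^T lambda = 0.
Primal feasibility: A x = b.

This gives the KKT block system:
  [ Q   A^T ] [ x     ]   [-c ]
  [ A    0  ] [ lambda ] = [ b ]

Solving the linear system:
  x*      = (-2.6595, 0.3619, 1.9008)
  lambda* = (-10.6488, 3.3834)
  f(x*)   = 50.866

x* = (-2.6595, 0.3619, 1.9008), lambda* = (-10.6488, 3.3834)


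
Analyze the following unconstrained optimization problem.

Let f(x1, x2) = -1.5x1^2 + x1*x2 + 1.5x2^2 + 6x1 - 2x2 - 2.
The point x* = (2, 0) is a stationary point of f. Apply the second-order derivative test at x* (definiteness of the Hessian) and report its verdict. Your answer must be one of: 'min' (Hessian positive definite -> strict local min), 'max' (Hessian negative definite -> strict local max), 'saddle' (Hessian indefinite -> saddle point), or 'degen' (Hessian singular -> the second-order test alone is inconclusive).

Compute the Hessian H = grad^2 f:
  H = [[-3, 1], [1, 3]]
Verify stationarity: grad f(x*) = H x* + g = (0, 0).
Eigenvalues of H: -3.1623, 3.1623.
Eigenvalues have mixed signs, so H is indefinite -> x* is a saddle point.

saddle


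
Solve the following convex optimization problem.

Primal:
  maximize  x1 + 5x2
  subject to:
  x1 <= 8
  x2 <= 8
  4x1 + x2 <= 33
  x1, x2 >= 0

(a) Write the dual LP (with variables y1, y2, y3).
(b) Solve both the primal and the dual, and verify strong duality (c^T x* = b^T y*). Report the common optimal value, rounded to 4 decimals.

The standard primal-dual pair for 'max c^T x s.t. A x <= b, x >= 0' is:
  Dual:  min b^T y  s.t.  A^T y >= c,  y >= 0.

So the dual LP is:
  minimize  8y1 + 8y2 + 33y3
  subject to:
    y1 + 4y3 >= 1
    y2 + y3 >= 5
    y1, y2, y3 >= 0

Solving the primal: x* = (6.25, 8).
  primal value c^T x* = 46.25.
Solving the dual: y* = (0, 4.75, 0.25).
  dual value b^T y* = 46.25.
Strong duality: c^T x* = b^T y*. Confirmed.

46.25


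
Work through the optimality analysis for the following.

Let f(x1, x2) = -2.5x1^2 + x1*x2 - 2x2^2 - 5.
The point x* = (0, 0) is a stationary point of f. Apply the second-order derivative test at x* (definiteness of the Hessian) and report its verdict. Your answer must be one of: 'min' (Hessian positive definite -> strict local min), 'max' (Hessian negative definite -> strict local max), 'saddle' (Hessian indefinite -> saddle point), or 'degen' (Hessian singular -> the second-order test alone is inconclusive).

Compute the Hessian H = grad^2 f:
  H = [[-5, 1], [1, -4]]
Verify stationarity: grad f(x*) = H x* + g = (0, 0).
Eigenvalues of H: -5.618, -3.382.
Both eigenvalues < 0, so H is negative definite -> x* is a strict local max.

max


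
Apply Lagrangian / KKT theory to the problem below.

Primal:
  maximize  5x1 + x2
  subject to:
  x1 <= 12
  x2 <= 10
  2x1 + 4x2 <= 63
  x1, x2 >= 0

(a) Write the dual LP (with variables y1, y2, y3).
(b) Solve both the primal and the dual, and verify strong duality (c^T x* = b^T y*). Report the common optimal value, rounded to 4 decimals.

The standard primal-dual pair for 'max c^T x s.t. A x <= b, x >= 0' is:
  Dual:  min b^T y  s.t.  A^T y >= c,  y >= 0.

So the dual LP is:
  minimize  12y1 + 10y2 + 63y3
  subject to:
    y1 + 2y3 >= 5
    y2 + 4y3 >= 1
    y1, y2, y3 >= 0

Solving the primal: x* = (12, 9.75).
  primal value c^T x* = 69.75.
Solving the dual: y* = (4.5, 0, 0.25).
  dual value b^T y* = 69.75.
Strong duality: c^T x* = b^T y*. Confirmed.

69.75


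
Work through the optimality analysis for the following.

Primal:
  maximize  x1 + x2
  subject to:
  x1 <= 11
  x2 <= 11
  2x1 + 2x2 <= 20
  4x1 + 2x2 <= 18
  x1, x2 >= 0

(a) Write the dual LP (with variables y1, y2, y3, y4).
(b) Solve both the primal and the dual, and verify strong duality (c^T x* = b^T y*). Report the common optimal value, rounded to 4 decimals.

The standard primal-dual pair for 'max c^T x s.t. A x <= b, x >= 0' is:
  Dual:  min b^T y  s.t.  A^T y >= c,  y >= 0.

So the dual LP is:
  minimize  11y1 + 11y2 + 20y3 + 18y4
  subject to:
    y1 + 2y3 + 4y4 >= 1
    y2 + 2y3 + 2y4 >= 1
    y1, y2, y3, y4 >= 0

Solving the primal: x* = (0, 9).
  primal value c^T x* = 9.
Solving the dual: y* = (0, 0, 0, 0.5).
  dual value b^T y* = 9.
Strong duality: c^T x* = b^T y*. Confirmed.

9


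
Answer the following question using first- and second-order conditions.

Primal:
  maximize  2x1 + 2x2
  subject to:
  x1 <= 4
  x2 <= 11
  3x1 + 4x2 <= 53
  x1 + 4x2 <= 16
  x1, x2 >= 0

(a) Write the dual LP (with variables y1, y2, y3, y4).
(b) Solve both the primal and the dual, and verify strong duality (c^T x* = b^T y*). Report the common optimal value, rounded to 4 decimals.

The standard primal-dual pair for 'max c^T x s.t. A x <= b, x >= 0' is:
  Dual:  min b^T y  s.t.  A^T y >= c,  y >= 0.

So the dual LP is:
  minimize  4y1 + 11y2 + 53y3 + 16y4
  subject to:
    y1 + 3y3 + y4 >= 2
    y2 + 4y3 + 4y4 >= 2
    y1, y2, y3, y4 >= 0

Solving the primal: x* = (4, 3).
  primal value c^T x* = 14.
Solving the dual: y* = (1.5, 0, 0, 0.5).
  dual value b^T y* = 14.
Strong duality: c^T x* = b^T y*. Confirmed.

14


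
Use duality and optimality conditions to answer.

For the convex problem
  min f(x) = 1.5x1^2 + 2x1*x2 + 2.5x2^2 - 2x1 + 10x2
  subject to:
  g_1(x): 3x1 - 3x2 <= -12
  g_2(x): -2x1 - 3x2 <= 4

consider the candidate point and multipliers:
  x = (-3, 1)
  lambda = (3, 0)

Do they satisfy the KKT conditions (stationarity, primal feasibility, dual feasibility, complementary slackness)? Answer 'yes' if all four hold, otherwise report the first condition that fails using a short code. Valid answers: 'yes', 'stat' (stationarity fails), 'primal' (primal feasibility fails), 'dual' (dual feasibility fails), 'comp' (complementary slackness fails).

Gradient of f: grad f(x) = Q x + c = (-9, 9)
Constraint values g_i(x) = a_i^T x - b_i:
  g_1((-3, 1)) = 0
  g_2((-3, 1)) = -1
Stationarity residual: grad f(x) + sum_i lambda_i a_i = (0, 0)
  -> stationarity OK
Primal feasibility (all g_i <= 0): OK
Dual feasibility (all lambda_i >= 0): OK
Complementary slackness (lambda_i * g_i(x) = 0 for all i): OK

Verdict: yes, KKT holds.

yes


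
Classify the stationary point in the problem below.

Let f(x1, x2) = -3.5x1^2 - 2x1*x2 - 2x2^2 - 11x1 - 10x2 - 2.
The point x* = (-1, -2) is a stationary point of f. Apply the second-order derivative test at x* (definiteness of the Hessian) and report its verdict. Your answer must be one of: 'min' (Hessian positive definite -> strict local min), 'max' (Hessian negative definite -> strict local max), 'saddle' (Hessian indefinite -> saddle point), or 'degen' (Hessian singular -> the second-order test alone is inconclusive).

Compute the Hessian H = grad^2 f:
  H = [[-7, -2], [-2, -4]]
Verify stationarity: grad f(x*) = H x* + g = (0, 0).
Eigenvalues of H: -8, -3.
Both eigenvalues < 0, so H is negative definite -> x* is a strict local max.

max


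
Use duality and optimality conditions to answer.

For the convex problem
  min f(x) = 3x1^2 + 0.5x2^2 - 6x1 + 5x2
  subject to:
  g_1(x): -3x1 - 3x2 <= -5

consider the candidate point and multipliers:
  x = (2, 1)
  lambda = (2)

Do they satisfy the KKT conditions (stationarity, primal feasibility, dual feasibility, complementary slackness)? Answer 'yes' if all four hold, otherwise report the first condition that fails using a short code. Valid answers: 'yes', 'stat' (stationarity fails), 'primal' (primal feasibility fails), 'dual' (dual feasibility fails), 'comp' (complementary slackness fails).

Gradient of f: grad f(x) = Q x + c = (6, 6)
Constraint values g_i(x) = a_i^T x - b_i:
  g_1((2, 1)) = -4
Stationarity residual: grad f(x) + sum_i lambda_i a_i = (0, 0)
  -> stationarity OK
Primal feasibility (all g_i <= 0): OK
Dual feasibility (all lambda_i >= 0): OK
Complementary slackness (lambda_i * g_i(x) = 0 for all i): FAILS

Verdict: the first failing condition is complementary_slackness -> comp.

comp


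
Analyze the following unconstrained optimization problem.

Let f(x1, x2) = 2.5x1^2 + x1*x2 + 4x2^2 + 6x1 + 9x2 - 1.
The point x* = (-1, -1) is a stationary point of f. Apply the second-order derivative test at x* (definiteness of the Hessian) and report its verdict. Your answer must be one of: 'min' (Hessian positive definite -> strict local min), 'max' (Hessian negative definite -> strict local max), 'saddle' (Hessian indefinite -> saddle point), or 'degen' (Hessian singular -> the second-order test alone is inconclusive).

Compute the Hessian H = grad^2 f:
  H = [[5, 1], [1, 8]]
Verify stationarity: grad f(x*) = H x* + g = (0, 0).
Eigenvalues of H: 4.6972, 8.3028.
Both eigenvalues > 0, so H is positive definite -> x* is a strict local min.

min


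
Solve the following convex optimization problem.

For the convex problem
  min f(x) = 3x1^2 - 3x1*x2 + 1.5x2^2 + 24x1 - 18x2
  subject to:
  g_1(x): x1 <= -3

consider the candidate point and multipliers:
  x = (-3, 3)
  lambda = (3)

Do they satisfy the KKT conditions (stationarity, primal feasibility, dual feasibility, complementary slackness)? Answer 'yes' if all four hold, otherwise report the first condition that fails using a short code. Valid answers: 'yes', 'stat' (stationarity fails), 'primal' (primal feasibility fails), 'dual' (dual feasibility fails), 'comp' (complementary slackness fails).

Gradient of f: grad f(x) = Q x + c = (-3, 0)
Constraint values g_i(x) = a_i^T x - b_i:
  g_1((-3, 3)) = 0
Stationarity residual: grad f(x) + sum_i lambda_i a_i = (0, 0)
  -> stationarity OK
Primal feasibility (all g_i <= 0): OK
Dual feasibility (all lambda_i >= 0): OK
Complementary slackness (lambda_i * g_i(x) = 0 for all i): OK

Verdict: yes, KKT holds.

yes


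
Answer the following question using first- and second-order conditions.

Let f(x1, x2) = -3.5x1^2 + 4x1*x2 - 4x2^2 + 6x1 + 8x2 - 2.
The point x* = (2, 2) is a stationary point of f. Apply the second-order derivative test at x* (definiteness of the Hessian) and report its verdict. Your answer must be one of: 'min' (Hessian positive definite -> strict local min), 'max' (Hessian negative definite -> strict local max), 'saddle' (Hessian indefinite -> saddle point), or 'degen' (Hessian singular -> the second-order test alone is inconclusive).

Compute the Hessian H = grad^2 f:
  H = [[-7, 4], [4, -8]]
Verify stationarity: grad f(x*) = H x* + g = (0, 0).
Eigenvalues of H: -11.5311, -3.4689.
Both eigenvalues < 0, so H is negative definite -> x* is a strict local max.

max


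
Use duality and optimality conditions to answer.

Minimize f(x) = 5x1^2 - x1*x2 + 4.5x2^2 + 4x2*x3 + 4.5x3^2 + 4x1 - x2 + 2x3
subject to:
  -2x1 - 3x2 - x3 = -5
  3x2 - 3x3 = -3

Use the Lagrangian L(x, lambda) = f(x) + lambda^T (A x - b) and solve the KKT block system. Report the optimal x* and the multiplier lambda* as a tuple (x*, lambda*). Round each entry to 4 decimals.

Form the Lagrangian:
  L(x, lambda) = (1/2) x^T Q x + c^T x + lambda^T (A x - b)
Stationarity (grad_x L = 0): Q x + c + A^T lambda = 0.
Primal feasibility: A x = b.

This gives the KKT block system:
  [ Q   A^T ] [ x     ]   [-c ]
  [ A    0  ] [ lambda ] = [ b ]

Solving the linear system:
  x*      = (0.9714, 0.5143, 1.5143)
  lambda* = (6.6, 3.6952)
  f(x*)   = 25.2429

x* = (0.9714, 0.5143, 1.5143), lambda* = (6.6, 3.6952)
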